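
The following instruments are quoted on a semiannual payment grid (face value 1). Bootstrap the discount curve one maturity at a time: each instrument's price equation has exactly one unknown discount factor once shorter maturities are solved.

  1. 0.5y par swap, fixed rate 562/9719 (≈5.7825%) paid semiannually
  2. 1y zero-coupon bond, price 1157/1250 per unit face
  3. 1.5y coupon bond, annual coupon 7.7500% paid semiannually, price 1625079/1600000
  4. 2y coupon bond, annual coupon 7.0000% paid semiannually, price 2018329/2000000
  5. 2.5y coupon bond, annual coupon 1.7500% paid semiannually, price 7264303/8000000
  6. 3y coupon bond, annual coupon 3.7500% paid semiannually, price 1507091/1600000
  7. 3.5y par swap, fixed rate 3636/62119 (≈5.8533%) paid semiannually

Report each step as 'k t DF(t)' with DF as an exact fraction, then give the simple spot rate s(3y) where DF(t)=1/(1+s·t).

step 1 [0.5y] swap r/2=281/9719: DF=(1 − 281/9719·(0))/(1+281/9719) = 9719/10000 ≈ 0.971900
step 2 [1y] zero: DF = P = 1157/1250 ≈ 0.925600
step 3 [1.5y] bond c/2=31/800: DF=(1625079/1600000 − 31/800·(0.971900+0.925600))/(1+31/800) = 907/1000 ≈ 0.907000
step 4 [2y] bond c/2=7/200: DF=(2018329/2000000 − 7/200·(0.971900+0.925600+0.907000))/(1+7/200) = 4401/5000 ≈ 0.880200
step 5 [2.5y] bond c/2=7/800: DF=(7264303/8000000 − 7/800·(0.971900+0.925600+0.907000+0.880200))/(1+7/800) = 4341/5000 ≈ 0.868200
step 6 [3y] bond c/2=3/160: DF=(1507091/1600000 − 3/160·(0.971900+0.925600+0.907000+0.880200+0.868200))/(1+3/160) = 1051/1250 ≈ 0.840800
step 7 [3.5y] swap r/2=1818/62119: DF=(1 − 1818/62119·(0.971900+0.925600+0.907000+0.880200+0.868200+0.840800))/(1+1818/62119) = 4091/5000 ≈ 0.818200

1 1/2 9719/10000
2 1 1157/1250
3 3/2 907/1000
4 2 4401/5000
5 5/2 4341/5000
6 3 1051/1250
7 7/2 4091/5000
s(3y) = (1/(1051/1250) − 1)/(3) = 199/3153 ≈ 6.3114%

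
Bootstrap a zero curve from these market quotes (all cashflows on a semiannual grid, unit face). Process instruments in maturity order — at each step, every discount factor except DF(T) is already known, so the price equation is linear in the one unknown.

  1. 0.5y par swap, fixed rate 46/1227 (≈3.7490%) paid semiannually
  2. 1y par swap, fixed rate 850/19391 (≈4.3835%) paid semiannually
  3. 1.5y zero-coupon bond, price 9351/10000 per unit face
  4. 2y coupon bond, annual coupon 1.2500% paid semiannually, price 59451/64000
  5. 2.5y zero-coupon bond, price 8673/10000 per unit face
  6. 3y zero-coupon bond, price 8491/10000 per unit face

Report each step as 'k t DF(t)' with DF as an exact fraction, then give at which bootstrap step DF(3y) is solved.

1 1/2 1227/1250
2 1 383/400
3 3/2 9351/10000
4 2 9053/10000
5 5/2 8673/10000
6 3 8491/10000
DF(3y) is solved at step 6

step 1 [0.5y] swap r/2=23/1227: DF=(1 − 23/1227·(0))/(1+23/1227) = 1227/1250 ≈ 0.981600
step 2 [1y] swap r/2=425/19391: DF=(1 − 425/19391·(0.981600))/(1+425/19391) = 383/400 ≈ 0.957500
step 3 [1.5y] zero: DF = P = 9351/10000 ≈ 0.935100
step 4 [2y] bond c/2=1/160: DF=(59451/64000 − 1/160·(0.981600+0.957500+0.935100))/(1+1/160) = 9053/10000 ≈ 0.905300
step 5 [2.5y] zero: DF = P = 8673/10000 ≈ 0.867300
step 6 [3y] zero: DF = P = 8491/10000 ≈ 0.849100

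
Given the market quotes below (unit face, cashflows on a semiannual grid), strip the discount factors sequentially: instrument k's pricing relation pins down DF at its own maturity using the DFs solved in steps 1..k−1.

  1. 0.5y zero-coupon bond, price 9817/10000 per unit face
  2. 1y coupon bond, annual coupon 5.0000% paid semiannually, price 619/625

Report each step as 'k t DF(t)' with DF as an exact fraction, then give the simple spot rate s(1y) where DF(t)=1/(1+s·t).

step 1 [0.5y] zero: DF = P = 9817/10000 ≈ 0.981700
step 2 [1y] bond c/2=1/40: DF=(619/625 − 1/40·(0.981700))/(1+1/40) = 9423/10000 ≈ 0.942300

1 1/2 9817/10000
2 1 9423/10000
s(1y) = (1/(9423/10000) − 1)/(1) = 577/9423 ≈ 6.1233%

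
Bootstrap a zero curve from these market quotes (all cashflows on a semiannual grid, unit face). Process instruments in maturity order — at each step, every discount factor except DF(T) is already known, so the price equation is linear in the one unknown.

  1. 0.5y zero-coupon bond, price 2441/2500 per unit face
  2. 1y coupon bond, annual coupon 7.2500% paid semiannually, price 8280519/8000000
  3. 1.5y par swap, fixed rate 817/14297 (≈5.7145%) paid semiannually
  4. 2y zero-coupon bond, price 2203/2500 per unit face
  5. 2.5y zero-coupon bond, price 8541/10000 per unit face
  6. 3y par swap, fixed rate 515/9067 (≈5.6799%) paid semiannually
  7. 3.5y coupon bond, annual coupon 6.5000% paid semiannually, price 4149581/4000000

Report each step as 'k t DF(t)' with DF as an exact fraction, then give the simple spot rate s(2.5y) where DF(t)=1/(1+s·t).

1 1/2 2441/2500
2 1 9647/10000
3 3/2 9183/10000
4 2 2203/2500
5 5/2 8541/10000
6 3 1691/2000
7 7/2 1667/2000
s(2.5y) = (1/(8541/10000) − 1)/(5/2) = 2918/42705 ≈ 6.8329%

step 1 [0.5y] zero: DF = P = 2441/2500 ≈ 0.976400
step 2 [1y] bond c/2=29/800: DF=(8280519/8000000 − 29/800·(0.976400))/(1+29/800) = 9647/10000 ≈ 0.964700
step 3 [1.5y] swap r/2=817/28594: DF=(1 − 817/28594·(0.976400+0.964700))/(1+817/28594) = 9183/10000 ≈ 0.918300
step 4 [2y] zero: DF = P = 2203/2500 ≈ 0.881200
step 5 [2.5y] zero: DF = P = 8541/10000 ≈ 0.854100
step 6 [3y] swap r/2=515/18134: DF=(1 − 515/18134·(0.976400+0.964700+0.918300+0.881200+0.854100))/(1+515/18134) = 1691/2000 ≈ 0.845500
step 7 [3.5y] bond c/2=13/400: DF=(4149581/4000000 − 13/400·(0.976400+0.964700+0.918300+0.881200+0.854100+0.845500))/(1+13/400) = 1667/2000 ≈ 0.833500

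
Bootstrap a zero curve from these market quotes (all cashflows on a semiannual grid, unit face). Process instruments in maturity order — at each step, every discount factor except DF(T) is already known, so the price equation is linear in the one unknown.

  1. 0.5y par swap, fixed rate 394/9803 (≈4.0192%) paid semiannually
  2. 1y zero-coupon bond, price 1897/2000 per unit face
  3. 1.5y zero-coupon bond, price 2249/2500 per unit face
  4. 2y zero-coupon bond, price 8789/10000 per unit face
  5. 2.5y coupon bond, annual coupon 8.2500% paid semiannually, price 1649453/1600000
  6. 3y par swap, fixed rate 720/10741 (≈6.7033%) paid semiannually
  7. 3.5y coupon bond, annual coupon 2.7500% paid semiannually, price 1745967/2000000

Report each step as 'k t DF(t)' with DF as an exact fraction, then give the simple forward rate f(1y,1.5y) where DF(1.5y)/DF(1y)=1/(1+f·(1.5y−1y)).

step 1 [0.5y] swap r/2=197/9803: DF=(1 − 197/9803·(0))/(1+197/9803) = 9803/10000 ≈ 0.980300
step 2 [1y] zero: DF = P = 1897/2000 ≈ 0.948500
step 3 [1.5y] zero: DF = P = 2249/2500 ≈ 0.899600
step 4 [2y] zero: DF = P = 8789/10000 ≈ 0.878900
step 5 [2.5y] bond c/2=33/800: DF=(1649453/1600000 − 33/800·(0.980300+0.948500+0.899600+0.878900))/(1+33/800) = 527/625 ≈ 0.843200
step 6 [3y] swap r/2=360/10741: DF=(1 − 360/10741·(0.980300+0.948500+0.899600+0.878900+0.843200))/(1+360/10741) = 41/50 ≈ 0.820000
step 7 [3.5y] bond c/2=11/800: DF=(1745967/2000000 − 11/800·(0.980300+0.948500+0.899600+0.878900+0.843200+0.820000))/(1+11/800) = 7883/10000 ≈ 0.788300

1 1/2 9803/10000
2 1 1897/2000
3 3/2 2249/2500
4 2 8789/10000
5 5/2 527/625
6 3 41/50
7 7/2 7883/10000
f(1y,1.5y) = ((1897/2000)/(2249/2500) − 1)/(1/2) = 489/4498 ≈ 10.8715%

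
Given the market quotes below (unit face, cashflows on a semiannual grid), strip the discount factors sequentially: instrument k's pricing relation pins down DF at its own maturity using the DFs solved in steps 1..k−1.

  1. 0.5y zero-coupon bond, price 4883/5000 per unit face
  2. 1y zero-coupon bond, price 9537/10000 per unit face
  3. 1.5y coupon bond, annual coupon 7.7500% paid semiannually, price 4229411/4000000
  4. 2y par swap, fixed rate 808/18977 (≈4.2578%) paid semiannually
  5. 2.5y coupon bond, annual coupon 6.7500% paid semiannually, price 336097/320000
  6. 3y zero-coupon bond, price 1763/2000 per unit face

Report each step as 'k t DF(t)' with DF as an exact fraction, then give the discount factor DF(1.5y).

step 1 [0.5y] zero: DF = P = 4883/5000 ≈ 0.976600
step 2 [1y] zero: DF = P = 9537/10000 ≈ 0.953700
step 3 [1.5y] bond c/2=31/800: DF=(4229411/4000000 − 31/800·(0.976600+0.953700))/(1+31/800) = 9459/10000 ≈ 0.945900
step 4 [2y] swap r/2=404/18977: DF=(1 − 404/18977·(0.976600+0.953700+0.945900))/(1+404/18977) = 1149/1250 ≈ 0.919200
step 5 [2.5y] bond c/2=27/800: DF=(336097/320000 − 27/800·(0.976600+0.953700+0.945900+0.919200))/(1+27/800) = 8921/10000 ≈ 0.892100
step 6 [3y] zero: DF = P = 1763/2000 ≈ 0.881500

1 1/2 4883/5000
2 1 9537/10000
3 3/2 9459/10000
4 2 1149/1250
5 5/2 8921/10000
6 3 1763/2000
DF(1.5y) = 9459/10000 ≈ 0.945900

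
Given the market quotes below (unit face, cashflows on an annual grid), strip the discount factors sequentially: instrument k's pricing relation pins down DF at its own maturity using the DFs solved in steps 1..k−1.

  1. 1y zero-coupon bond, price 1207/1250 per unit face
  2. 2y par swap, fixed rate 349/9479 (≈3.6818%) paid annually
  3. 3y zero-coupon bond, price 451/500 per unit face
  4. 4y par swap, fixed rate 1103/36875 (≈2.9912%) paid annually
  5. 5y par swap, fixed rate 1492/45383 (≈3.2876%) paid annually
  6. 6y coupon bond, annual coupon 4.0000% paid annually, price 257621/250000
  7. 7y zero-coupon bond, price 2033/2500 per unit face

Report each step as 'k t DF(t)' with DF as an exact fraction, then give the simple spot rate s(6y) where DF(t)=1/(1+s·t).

1 1 1207/1250
2 2 4651/5000
3 3 451/500
4 4 8897/10000
5 5 2127/2500
6 6 8163/10000
7 7 2033/2500
s(6y) = (1/(8163/10000) − 1)/(6) = 1837/48978 ≈ 3.7507%

step 1 [1y] zero: DF = P = 1207/1250 ≈ 0.965600
step 2 [2y] swap r/1=349/9479: DF=(1 − 349/9479·(0.965600))/(1+349/9479) = 4651/5000 ≈ 0.930200
step 3 [3y] zero: DF = P = 451/500 ≈ 0.902000
step 4 [4y] swap r/1=1103/36875: DF=(1 − 1103/36875·(0.965600+0.930200+0.902000))/(1+1103/36875) = 8897/10000 ≈ 0.889700
step 5 [5y] swap r/1=1492/45383: DF=(1 − 1492/45383·(0.965600+0.930200+0.902000+0.889700))/(1+1492/45383) = 2127/2500 ≈ 0.850800
step 6 [6y] bond c/1=1/25: DF=(257621/250000 − 1/25·(0.965600+0.930200+0.902000+0.889700+0.850800))/(1+1/25) = 8163/10000 ≈ 0.816300
step 7 [7y] zero: DF = P = 2033/2500 ≈ 0.813200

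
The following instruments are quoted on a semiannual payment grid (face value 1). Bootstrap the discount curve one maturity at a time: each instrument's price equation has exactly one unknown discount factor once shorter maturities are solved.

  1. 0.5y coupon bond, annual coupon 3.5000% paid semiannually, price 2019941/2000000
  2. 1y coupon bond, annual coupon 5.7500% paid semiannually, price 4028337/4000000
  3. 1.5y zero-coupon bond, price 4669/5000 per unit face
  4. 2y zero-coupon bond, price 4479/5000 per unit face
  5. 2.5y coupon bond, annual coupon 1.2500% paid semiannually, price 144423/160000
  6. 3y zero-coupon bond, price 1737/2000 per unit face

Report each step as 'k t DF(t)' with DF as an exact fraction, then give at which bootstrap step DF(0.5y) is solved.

step 1 [0.5y] bond c/2=7/400: DF=(2019941/2000000 − 7/400·(0))/(1+7/400) = 4963/5000 ≈ 0.992600
step 2 [1y] bond c/2=23/800: DF=(4028337/4000000 − 23/800·(0.992600))/(1+23/800) = 1189/1250 ≈ 0.951200
step 3 [1.5y] zero: DF = P = 4669/5000 ≈ 0.933800
step 4 [2y] zero: DF = P = 4479/5000 ≈ 0.895800
step 5 [2.5y] bond c/2=1/160: DF=(144423/160000 − 1/160·(0.992600+0.951200+0.933800+0.895800))/(1+1/160) = 546/625 ≈ 0.873600
step 6 [3y] zero: DF = P = 1737/2000 ≈ 0.868500

1 1/2 4963/5000
2 1 1189/1250
3 3/2 4669/5000
4 2 4479/5000
5 5/2 546/625
6 3 1737/2000
DF(0.5y) is solved at step 1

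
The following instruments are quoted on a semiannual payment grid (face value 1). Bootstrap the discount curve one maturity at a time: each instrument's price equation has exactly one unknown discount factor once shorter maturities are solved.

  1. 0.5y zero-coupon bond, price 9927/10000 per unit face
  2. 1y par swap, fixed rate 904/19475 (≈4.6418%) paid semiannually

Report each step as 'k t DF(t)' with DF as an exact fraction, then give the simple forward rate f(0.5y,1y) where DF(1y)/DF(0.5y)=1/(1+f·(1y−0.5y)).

1 1/2 9927/10000
2 1 2387/2500
f(0.5y,1y) = ((9927/10000)/(2387/2500) − 1)/(1/2) = 379/4774 ≈ 7.9388%

step 1 [0.5y] zero: DF = P = 9927/10000 ≈ 0.992700
step 2 [1y] swap r/2=452/19475: DF=(1 − 452/19475·(0.992700))/(1+452/19475) = 2387/2500 ≈ 0.954800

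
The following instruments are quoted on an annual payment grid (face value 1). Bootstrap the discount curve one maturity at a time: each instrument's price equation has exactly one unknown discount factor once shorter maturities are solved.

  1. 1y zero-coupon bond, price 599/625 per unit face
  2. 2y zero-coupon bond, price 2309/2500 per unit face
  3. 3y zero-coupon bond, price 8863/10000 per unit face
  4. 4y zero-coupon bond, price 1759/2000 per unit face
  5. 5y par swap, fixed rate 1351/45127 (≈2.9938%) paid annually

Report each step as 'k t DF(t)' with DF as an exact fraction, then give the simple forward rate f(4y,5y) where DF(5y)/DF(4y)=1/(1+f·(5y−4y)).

step 1 [1y] zero: DF = P = 599/625 ≈ 0.958400
step 2 [2y] zero: DF = P = 2309/2500 ≈ 0.923600
step 3 [3y] zero: DF = P = 8863/10000 ≈ 0.886300
step 4 [4y] zero: DF = P = 1759/2000 ≈ 0.879500
step 5 [5y] swap r/1=1351/45127: DF=(1 − 1351/45127·(0.958400+0.923600+0.886300+0.879500))/(1+1351/45127) = 8649/10000 ≈ 0.864900

1 1 599/625
2 2 2309/2500
3 3 8863/10000
4 4 1759/2000
5 5 8649/10000
f(4y,5y) = ((1759/2000)/(8649/10000) − 1)/(1) = 146/8649 ≈ 1.6881%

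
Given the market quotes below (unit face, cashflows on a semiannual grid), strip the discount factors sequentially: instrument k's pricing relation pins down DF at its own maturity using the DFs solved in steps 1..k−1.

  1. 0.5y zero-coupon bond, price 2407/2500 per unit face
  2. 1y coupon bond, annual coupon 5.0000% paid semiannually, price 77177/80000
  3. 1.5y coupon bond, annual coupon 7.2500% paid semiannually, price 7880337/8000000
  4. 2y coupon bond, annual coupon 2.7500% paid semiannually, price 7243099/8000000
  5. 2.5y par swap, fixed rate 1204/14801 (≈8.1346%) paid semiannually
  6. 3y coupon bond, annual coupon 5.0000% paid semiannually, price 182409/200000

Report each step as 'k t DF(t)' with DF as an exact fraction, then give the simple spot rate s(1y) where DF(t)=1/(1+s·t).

step 1 [0.5y] zero: DF = P = 2407/2500 ≈ 0.962800
step 2 [1y] bond c/2=1/40: DF=(77177/80000 − 1/40·(0.962800))/(1+1/40) = 9177/10000 ≈ 0.917700
step 3 [1.5y] bond c/2=29/800: DF=(7880337/8000000 − 29/800·(0.962800+0.917700))/(1+29/800) = 553/625 ≈ 0.884800
step 4 [2y] bond c/2=11/800: DF=(7243099/8000000 − 11/800·(0.962800+0.917700+0.884800))/(1+11/800) = 2139/2500 ≈ 0.855600
step 5 [2.5y] swap r/2=602/14801: DF=(1 − 602/14801·(0.962800+0.917700+0.884800+0.855600))/(1+602/14801) = 4097/5000 ≈ 0.819400
step 6 [3y] bond c/2=1/40: DF=(182409/200000 − 1/40·(0.962800+0.917700+0.884800+0.855600+0.819400))/(1+1/40) = 1563/2000 ≈ 0.781500

1 1/2 2407/2500
2 1 9177/10000
3 3/2 553/625
4 2 2139/2500
5 5/2 4097/5000
6 3 1563/2000
s(1y) = (1/(9177/10000) − 1)/(1) = 823/9177 ≈ 8.9681%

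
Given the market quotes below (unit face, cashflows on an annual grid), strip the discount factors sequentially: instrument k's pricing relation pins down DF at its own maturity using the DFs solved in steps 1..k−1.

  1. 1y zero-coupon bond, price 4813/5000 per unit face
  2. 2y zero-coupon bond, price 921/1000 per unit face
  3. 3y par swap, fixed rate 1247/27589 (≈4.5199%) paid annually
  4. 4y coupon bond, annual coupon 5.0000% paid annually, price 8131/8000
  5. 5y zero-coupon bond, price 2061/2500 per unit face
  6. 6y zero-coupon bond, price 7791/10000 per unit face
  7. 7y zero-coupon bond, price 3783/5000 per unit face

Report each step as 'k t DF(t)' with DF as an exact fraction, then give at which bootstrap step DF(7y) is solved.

step 1 [1y] zero: DF = P = 4813/5000 ≈ 0.962600
step 2 [2y] zero: DF = P = 921/1000 ≈ 0.921000
step 3 [3y] swap r/1=1247/27589: DF=(1 − 1247/27589·(0.962600+0.921000))/(1+1247/27589) = 8753/10000 ≈ 0.875300
step 4 [4y] bond c/1=1/20: DF=(8131/8000 − 1/20·(0.962600+0.921000+0.875300))/(1+1/20) = 4183/5000 ≈ 0.836600
step 5 [5y] zero: DF = P = 2061/2500 ≈ 0.824400
step 6 [6y] zero: DF = P = 7791/10000 ≈ 0.779100
step 7 [7y] zero: DF = P = 3783/5000 ≈ 0.756600

1 1 4813/5000
2 2 921/1000
3 3 8753/10000
4 4 4183/5000
5 5 2061/2500
6 6 7791/10000
7 7 3783/5000
DF(7y) is solved at step 7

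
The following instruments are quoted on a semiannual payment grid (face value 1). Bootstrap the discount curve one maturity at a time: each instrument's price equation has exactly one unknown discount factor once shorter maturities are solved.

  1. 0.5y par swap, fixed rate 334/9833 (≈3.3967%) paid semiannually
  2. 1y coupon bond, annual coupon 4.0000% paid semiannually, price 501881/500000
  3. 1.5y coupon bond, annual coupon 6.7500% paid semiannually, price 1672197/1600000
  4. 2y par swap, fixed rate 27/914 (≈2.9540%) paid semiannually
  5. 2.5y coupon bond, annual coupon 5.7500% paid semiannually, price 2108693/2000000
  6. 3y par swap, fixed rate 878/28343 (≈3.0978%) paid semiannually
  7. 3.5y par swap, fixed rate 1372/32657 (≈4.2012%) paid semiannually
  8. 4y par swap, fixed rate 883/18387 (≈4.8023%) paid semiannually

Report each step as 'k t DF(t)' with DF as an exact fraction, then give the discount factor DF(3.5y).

step 1 [0.5y] swap r/2=167/9833: DF=(1 − 167/9833·(0))/(1+167/9833) = 9833/10000 ≈ 0.983300
step 2 [1y] bond c/2=1/50: DF=(501881/500000 − 1/50·(0.983300))/(1+1/50) = 603/625 ≈ 0.964800
step 3 [1.5y] bond c/2=27/800: DF=(1672197/1600000 − 27/800·(0.983300+0.964800))/(1+27/800) = 4737/5000 ≈ 0.947400
step 4 [2y] swap r/2=27/1828: DF=(1 − 27/1828·(0.983300+0.964800+0.947400))/(1+27/1828) = 9433/10000 ≈ 0.943300
step 5 [2.5y] bond c/2=23/800: DF=(2108693/2000000 − 23/800·(0.983300+0.964800+0.947400+0.943300))/(1+23/800) = 1147/1250 ≈ 0.917600
step 6 [3y] swap r/2=439/28343: DF=(1 − 439/28343·(0.983300+0.964800+0.947400+0.943300+0.917600))/(1+439/28343) = 4561/5000 ≈ 0.912200
step 7 [3.5y] swap r/2=686/32657: DF=(1 − 686/32657·(0.983300+0.964800+0.947400+0.943300+0.917600+0.912200))/(1+686/32657) = 2157/2500 ≈ 0.862800
step 8 [4y] swap r/2=883/36774: DF=(1 − 883/36774·(0.983300+0.964800+0.947400+0.943300+0.917600+0.912200+0.862800))/(1+883/36774) = 4117/5000 ≈ 0.823400

1 1/2 9833/10000
2 1 603/625
3 3/2 4737/5000
4 2 9433/10000
5 5/2 1147/1250
6 3 4561/5000
7 7/2 2157/2500
8 4 4117/5000
DF(3.5y) = 2157/2500 ≈ 0.862800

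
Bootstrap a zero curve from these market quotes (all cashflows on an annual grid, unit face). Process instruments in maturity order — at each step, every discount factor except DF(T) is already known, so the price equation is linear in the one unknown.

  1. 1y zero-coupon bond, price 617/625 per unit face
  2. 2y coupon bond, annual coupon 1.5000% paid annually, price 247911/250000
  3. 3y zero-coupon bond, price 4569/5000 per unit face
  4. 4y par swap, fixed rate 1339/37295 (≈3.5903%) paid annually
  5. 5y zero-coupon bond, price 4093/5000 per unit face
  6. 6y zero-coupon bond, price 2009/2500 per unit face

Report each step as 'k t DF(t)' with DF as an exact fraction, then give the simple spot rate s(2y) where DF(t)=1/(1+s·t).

1 1 617/625
2 2 1203/1250
3 3 4569/5000
4 4 8661/10000
5 5 4093/5000
6 6 2009/2500
s(2y) = (1/(1203/1250) − 1)/(2) = 47/2406 ≈ 1.9534%

step 1 [1y] zero: DF = P = 617/625 ≈ 0.987200
step 2 [2y] bond c/1=3/200: DF=(247911/250000 − 3/200·(0.987200))/(1+3/200) = 1203/1250 ≈ 0.962400
step 3 [3y] zero: DF = P = 4569/5000 ≈ 0.913800
step 4 [4y] swap r/1=1339/37295: DF=(1 − 1339/37295·(0.987200+0.962400+0.913800))/(1+1339/37295) = 8661/10000 ≈ 0.866100
step 5 [5y] zero: DF = P = 4093/5000 ≈ 0.818600
step 6 [6y] zero: DF = P = 2009/2500 ≈ 0.803600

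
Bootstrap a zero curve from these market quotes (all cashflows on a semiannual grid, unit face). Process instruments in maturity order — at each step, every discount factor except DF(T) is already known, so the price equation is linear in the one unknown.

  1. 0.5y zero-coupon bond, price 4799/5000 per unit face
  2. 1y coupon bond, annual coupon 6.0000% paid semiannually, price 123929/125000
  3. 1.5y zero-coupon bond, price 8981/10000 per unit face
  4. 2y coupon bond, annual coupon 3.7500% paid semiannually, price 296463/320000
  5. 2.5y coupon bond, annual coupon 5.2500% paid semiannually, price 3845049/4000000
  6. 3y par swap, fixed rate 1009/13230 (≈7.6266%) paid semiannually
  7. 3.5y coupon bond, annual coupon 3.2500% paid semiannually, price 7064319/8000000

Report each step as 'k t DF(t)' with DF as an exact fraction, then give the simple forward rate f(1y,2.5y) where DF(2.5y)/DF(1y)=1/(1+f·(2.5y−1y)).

1 1/2 4799/5000
2 1 4673/5000
3 3/2 8981/10000
4 2 429/500
5 5/2 8433/10000
6 3 3991/5000
7 7/2 7843/10000
f(1y,2.5y) = ((4673/5000)/(8433/10000) − 1)/(3/2) = 1826/25299 ≈ 7.2177%

step 1 [0.5y] zero: DF = P = 4799/5000 ≈ 0.959800
step 2 [1y] bond c/2=3/100: DF=(123929/125000 − 3/100·(0.959800))/(1+3/100) = 4673/5000 ≈ 0.934600
step 3 [1.5y] zero: DF = P = 8981/10000 ≈ 0.898100
step 4 [2y] bond c/2=3/160: DF=(296463/320000 − 3/160·(0.959800+0.934600+0.898100))/(1+3/160) = 429/500 ≈ 0.858000
step 5 [2.5y] bond c/2=21/800: DF=(3845049/4000000 − 21/800·(0.959800+0.934600+0.898100+0.858000))/(1+21/800) = 8433/10000 ≈ 0.843300
step 6 [3y] swap r/2=1009/26460: DF=(1 − 1009/26460·(0.959800+0.934600+0.898100+0.858000+0.843300))/(1+1009/26460) = 3991/5000 ≈ 0.798200
step 7 [3.5y] bond c/2=13/800: DF=(7064319/8000000 − 13/800·(0.959800+0.934600+0.898100+0.858000+0.843300+0.798200))/(1+13/800) = 7843/10000 ≈ 0.784300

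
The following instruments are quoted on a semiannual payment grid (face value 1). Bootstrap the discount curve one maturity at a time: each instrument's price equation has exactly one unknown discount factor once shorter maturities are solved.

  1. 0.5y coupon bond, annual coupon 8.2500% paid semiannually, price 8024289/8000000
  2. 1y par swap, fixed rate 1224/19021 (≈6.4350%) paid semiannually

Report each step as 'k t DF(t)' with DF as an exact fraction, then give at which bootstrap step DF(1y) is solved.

step 1 [0.5y] bond c/2=33/800: DF=(8024289/8000000 − 33/800·(0))/(1+33/800) = 9633/10000 ≈ 0.963300
step 2 [1y] swap r/2=612/19021: DF=(1 − 612/19021·(0.963300))/(1+612/19021) = 2347/2500 ≈ 0.938800

1 1/2 9633/10000
2 1 2347/2500
DF(1y) is solved at step 2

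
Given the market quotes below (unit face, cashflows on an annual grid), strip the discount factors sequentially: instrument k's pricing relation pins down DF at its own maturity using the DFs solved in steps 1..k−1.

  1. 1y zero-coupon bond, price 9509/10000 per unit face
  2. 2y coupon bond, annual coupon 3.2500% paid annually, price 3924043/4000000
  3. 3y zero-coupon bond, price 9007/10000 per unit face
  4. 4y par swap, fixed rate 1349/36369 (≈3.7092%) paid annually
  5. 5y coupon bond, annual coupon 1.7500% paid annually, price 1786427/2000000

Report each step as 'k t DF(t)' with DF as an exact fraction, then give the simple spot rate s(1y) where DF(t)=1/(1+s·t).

step 1 [1y] zero: DF = P = 9509/10000 ≈ 0.950900
step 2 [2y] bond c/1=13/400: DF=(3924043/4000000 − 13/400·(0.950900))/(1+13/400) = 4601/5000 ≈ 0.920200
step 3 [3y] zero: DF = P = 9007/10000 ≈ 0.900700
step 4 [4y] swap r/1=1349/36369: DF=(1 − 1349/36369·(0.950900+0.920200+0.900700))/(1+1349/36369) = 8651/10000 ≈ 0.865100
step 5 [5y] bond c/1=7/400: DF=(1786427/2000000 − 7/400·(0.950900+0.920200+0.900700+0.865100))/(1+7/400) = 8153/10000 ≈ 0.815300

1 1 9509/10000
2 2 4601/5000
3 3 9007/10000
4 4 8651/10000
5 5 8153/10000
s(1y) = (1/(9509/10000) − 1)/(1) = 491/9509 ≈ 5.1635%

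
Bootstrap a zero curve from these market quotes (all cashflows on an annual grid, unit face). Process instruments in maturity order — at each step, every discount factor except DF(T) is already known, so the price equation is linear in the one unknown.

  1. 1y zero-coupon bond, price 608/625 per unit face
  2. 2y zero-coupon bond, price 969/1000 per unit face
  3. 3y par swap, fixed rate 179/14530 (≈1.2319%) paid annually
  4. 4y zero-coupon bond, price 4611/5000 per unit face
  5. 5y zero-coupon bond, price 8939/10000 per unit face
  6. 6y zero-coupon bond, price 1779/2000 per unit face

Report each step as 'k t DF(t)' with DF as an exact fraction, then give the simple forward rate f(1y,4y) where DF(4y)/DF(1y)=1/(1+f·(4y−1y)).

step 1 [1y] zero: DF = P = 608/625 ≈ 0.972800
step 2 [2y] zero: DF = P = 969/1000 ≈ 0.969000
step 3 [3y] swap r/1=179/14530: DF=(1 − 179/14530·(0.972800+0.969000))/(1+179/14530) = 4821/5000 ≈ 0.964200
step 4 [4y] zero: DF = P = 4611/5000 ≈ 0.922200
step 5 [5y] zero: DF = P = 8939/10000 ≈ 0.893900
step 6 [6y] zero: DF = P = 1779/2000 ≈ 0.889500

1 1 608/625
2 2 969/1000
3 3 4821/5000
4 4 4611/5000
5 5 8939/10000
6 6 1779/2000
f(1y,4y) = ((608/625)/(4611/5000) − 1)/(3) = 253/13833 ≈ 1.8290%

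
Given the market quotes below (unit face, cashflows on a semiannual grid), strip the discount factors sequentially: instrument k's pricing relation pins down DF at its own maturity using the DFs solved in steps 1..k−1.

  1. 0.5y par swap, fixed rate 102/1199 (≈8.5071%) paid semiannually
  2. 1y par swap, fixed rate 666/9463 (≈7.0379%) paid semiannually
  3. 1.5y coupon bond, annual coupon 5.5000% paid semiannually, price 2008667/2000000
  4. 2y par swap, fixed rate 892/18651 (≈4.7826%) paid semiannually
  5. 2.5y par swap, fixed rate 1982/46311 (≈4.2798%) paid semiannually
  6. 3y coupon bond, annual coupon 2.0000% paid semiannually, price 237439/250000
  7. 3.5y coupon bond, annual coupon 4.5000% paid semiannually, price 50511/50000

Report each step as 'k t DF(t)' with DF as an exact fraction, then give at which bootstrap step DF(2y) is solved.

1 1/2 1199/1250
2 1 4667/5000
3 3/2 2317/2500
4 2 2277/2500
5 5/2 9009/10000
6 3 1789/2000
7 7/2 1083/1250
DF(2y) is solved at step 4

step 1 [0.5y] swap r/2=51/1199: DF=(1 − 51/1199·(0))/(1+51/1199) = 1199/1250 ≈ 0.959200
step 2 [1y] swap r/2=333/9463: DF=(1 − 333/9463·(0.959200))/(1+333/9463) = 4667/5000 ≈ 0.933400
step 3 [1.5y] bond c/2=11/400: DF=(2008667/2000000 − 11/400·(0.959200+0.933400))/(1+11/400) = 2317/2500 ≈ 0.926800
step 4 [2y] swap r/2=446/18651: DF=(1 − 446/18651·(0.959200+0.933400+0.926800))/(1+446/18651) = 2277/2500 ≈ 0.910800
step 5 [2.5y] swap r/2=991/46311: DF=(1 − 991/46311·(0.959200+0.933400+0.926800+0.910800))/(1+991/46311) = 9009/10000 ≈ 0.900900
step 6 [3y] bond c/2=1/100: DF=(237439/250000 − 1/100·(0.959200+0.933400+0.926800+0.910800+0.900900))/(1+1/100) = 1789/2000 ≈ 0.894500
step 7 [3.5y] bond c/2=9/400: DF=(50511/50000 − 9/400·(0.959200+0.933400+0.926800+0.910800+0.900900+0.894500))/(1+9/400) = 1083/1250 ≈ 0.866400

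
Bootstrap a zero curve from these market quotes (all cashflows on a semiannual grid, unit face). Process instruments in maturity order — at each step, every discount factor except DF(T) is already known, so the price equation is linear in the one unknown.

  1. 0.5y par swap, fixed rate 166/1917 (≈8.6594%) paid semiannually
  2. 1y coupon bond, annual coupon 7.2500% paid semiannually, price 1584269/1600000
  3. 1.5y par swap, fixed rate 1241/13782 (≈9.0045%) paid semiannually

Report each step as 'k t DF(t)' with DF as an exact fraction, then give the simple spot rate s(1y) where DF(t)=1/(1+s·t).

1 1/2 1917/2000
2 1 461/500
3 3/2 8759/10000
s(1y) = (1/(461/500) − 1)/(1) = 39/461 ≈ 8.4599%

step 1 [0.5y] swap r/2=83/1917: DF=(1 − 83/1917·(0))/(1+83/1917) = 1917/2000 ≈ 0.958500
step 2 [1y] bond c/2=29/800: DF=(1584269/1600000 − 29/800·(0.958500))/(1+29/800) = 461/500 ≈ 0.922000
step 3 [1.5y] swap r/2=1241/27564: DF=(1 − 1241/27564·(0.958500+0.922000))/(1+1241/27564) = 8759/10000 ≈ 0.875900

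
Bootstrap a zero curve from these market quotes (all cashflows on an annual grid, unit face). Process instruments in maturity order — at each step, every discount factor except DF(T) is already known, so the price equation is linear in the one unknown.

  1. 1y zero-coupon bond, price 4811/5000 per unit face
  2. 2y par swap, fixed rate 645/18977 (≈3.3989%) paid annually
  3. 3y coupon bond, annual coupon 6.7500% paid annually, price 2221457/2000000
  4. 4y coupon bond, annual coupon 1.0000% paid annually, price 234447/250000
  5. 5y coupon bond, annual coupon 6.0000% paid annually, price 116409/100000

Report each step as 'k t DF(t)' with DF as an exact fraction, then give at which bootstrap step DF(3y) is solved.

1 1 4811/5000
2 2 1871/2000
3 3 1841/2000
4 4 4503/5000
5 5 8877/10000
DF(3y) is solved at step 3

step 1 [1y] zero: DF = P = 4811/5000 ≈ 0.962200
step 2 [2y] swap r/1=645/18977: DF=(1 − 645/18977·(0.962200))/(1+645/18977) = 1871/2000 ≈ 0.935500
step 3 [3y] bond c/1=27/400: DF=(2221457/2000000 − 27/400·(0.962200+0.935500))/(1+27/400) = 1841/2000 ≈ 0.920500
step 4 [4y] bond c/1=1/100: DF=(234447/250000 − 1/100·(0.962200+0.935500+0.920500))/(1+1/100) = 4503/5000 ≈ 0.900600
step 5 [5y] bond c/1=3/50: DF=(116409/100000 − 3/50·(0.962200+0.935500+0.920500+0.900600))/(1+3/50) = 8877/10000 ≈ 0.887700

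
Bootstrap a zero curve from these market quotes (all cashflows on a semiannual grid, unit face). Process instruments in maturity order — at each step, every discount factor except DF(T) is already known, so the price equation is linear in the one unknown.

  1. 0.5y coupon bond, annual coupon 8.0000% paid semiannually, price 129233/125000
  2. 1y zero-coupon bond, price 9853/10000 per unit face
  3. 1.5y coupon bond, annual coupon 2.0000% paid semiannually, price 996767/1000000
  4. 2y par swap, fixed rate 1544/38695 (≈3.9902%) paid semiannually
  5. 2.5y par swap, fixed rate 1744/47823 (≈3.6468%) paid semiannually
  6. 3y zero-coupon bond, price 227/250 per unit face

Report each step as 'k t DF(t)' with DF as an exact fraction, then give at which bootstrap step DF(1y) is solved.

1 1/2 9941/10000
2 1 9853/10000
3 3/2 9673/10000
4 2 2307/2500
5 5/2 1141/1250
6 3 227/250
DF(1y) is solved at step 2

step 1 [0.5y] bond c/2=1/25: DF=(129233/125000 − 1/25·(0))/(1+1/25) = 9941/10000 ≈ 0.994100
step 2 [1y] zero: DF = P = 9853/10000 ≈ 0.985300
step 3 [1.5y] bond c/2=1/100: DF=(996767/1000000 − 1/100·(0.994100+0.985300))/(1+1/100) = 9673/10000 ≈ 0.967300
step 4 [2y] swap r/2=772/38695: DF=(1 − 772/38695·(0.994100+0.985300+0.967300))/(1+772/38695) = 2307/2500 ≈ 0.922800
step 5 [2.5y] swap r/2=872/47823: DF=(1 − 872/47823·(0.994100+0.985300+0.967300+0.922800))/(1+872/47823) = 1141/1250 ≈ 0.912800
step 6 [3y] zero: DF = P = 227/250 ≈ 0.908000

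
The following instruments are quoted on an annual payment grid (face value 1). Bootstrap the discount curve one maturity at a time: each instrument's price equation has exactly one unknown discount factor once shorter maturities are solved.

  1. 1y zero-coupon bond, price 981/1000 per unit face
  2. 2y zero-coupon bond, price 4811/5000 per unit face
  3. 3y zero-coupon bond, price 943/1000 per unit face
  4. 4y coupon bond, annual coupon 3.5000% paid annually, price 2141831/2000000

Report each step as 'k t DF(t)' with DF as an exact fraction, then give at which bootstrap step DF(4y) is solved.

1 1 981/1000
2 2 4811/5000
3 3 943/1000
4 4 9371/10000
DF(4y) is solved at step 4

step 1 [1y] zero: DF = P = 981/1000 ≈ 0.981000
step 2 [2y] zero: DF = P = 4811/5000 ≈ 0.962200
step 3 [3y] zero: DF = P = 943/1000 ≈ 0.943000
step 4 [4y] bond c/1=7/200: DF=(2141831/2000000 − 7/200·(0.981000+0.962200+0.943000))/(1+7/200) = 9371/10000 ≈ 0.937100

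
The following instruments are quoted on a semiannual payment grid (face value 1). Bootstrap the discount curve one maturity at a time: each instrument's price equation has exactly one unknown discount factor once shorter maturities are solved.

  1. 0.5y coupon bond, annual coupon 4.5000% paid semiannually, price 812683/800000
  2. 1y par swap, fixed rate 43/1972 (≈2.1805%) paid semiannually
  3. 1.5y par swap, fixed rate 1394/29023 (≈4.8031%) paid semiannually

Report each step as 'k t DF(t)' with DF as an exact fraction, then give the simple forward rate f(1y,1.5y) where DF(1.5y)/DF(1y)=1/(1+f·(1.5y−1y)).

step 1 [0.5y] bond c/2=9/400: DF=(812683/800000 − 9/400·(0))/(1+9/400) = 1987/2000 ≈ 0.993500
step 2 [1y] swap r/2=43/3944: DF=(1 − 43/3944·(0.993500))/(1+43/3944) = 1957/2000 ≈ 0.978500
step 3 [1.5y] swap r/2=697/29023: DF=(1 − 697/29023·(0.993500+0.978500))/(1+697/29023) = 9303/10000 ≈ 0.930300

1 1/2 1987/2000
2 1 1957/2000
3 3/2 9303/10000
f(1y,1.5y) = ((1957/2000)/(9303/10000) − 1)/(1/2) = 964/9303 ≈ 10.3622%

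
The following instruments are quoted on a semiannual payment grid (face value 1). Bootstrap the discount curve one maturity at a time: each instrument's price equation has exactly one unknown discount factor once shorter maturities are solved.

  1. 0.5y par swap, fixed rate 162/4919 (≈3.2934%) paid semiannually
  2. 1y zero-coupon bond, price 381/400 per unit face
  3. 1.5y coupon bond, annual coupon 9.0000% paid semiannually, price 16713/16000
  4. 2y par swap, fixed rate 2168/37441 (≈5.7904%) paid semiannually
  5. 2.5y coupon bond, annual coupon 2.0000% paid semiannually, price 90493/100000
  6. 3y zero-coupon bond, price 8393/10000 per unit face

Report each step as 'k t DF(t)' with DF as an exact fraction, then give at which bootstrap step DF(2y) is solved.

1 1/2 4919/5000
2 1 381/400
3 3/2 4581/5000
4 2 2229/2500
5 5/2 8589/10000
6 3 8393/10000
DF(2y) is solved at step 4

step 1 [0.5y] swap r/2=81/4919: DF=(1 − 81/4919·(0))/(1+81/4919) = 4919/5000 ≈ 0.983800
step 2 [1y] zero: DF = P = 381/400 ≈ 0.952500
step 3 [1.5y] bond c/2=9/200: DF=(16713/16000 − 9/200·(0.983800+0.952500))/(1+9/200) = 4581/5000 ≈ 0.916200
step 4 [2y] swap r/2=1084/37441: DF=(1 − 1084/37441·(0.983800+0.952500+0.916200))/(1+1084/37441) = 2229/2500 ≈ 0.891600
step 5 [2.5y] bond c/2=1/100: DF=(90493/100000 − 1/100·(0.983800+0.952500+0.916200+0.891600))/(1+1/100) = 8589/10000 ≈ 0.858900
step 6 [3y] zero: DF = P = 8393/10000 ≈ 0.839300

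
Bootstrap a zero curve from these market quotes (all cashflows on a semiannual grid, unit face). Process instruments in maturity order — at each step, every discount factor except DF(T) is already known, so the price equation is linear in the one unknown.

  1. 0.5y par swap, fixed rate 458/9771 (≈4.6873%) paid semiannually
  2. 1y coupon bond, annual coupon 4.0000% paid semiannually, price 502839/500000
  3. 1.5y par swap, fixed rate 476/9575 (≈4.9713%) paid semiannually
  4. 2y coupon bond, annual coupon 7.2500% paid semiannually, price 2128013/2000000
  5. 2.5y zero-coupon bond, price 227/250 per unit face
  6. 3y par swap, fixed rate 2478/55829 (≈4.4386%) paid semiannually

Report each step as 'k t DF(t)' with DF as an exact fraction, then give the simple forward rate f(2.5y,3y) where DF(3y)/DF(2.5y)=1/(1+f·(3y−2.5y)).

1 1/2 9771/10000
2 1 2417/2500
3 3/2 4643/5000
4 2 9263/10000
5 5/2 227/250
6 3 8761/10000
f(2.5y,3y) = ((227/250)/(8761/10000) − 1)/(1/2) = 638/8761 ≈ 7.2823%

step 1 [0.5y] swap r/2=229/9771: DF=(1 − 229/9771·(0))/(1+229/9771) = 9771/10000 ≈ 0.977100
step 2 [1y] bond c/2=1/50: DF=(502839/500000 − 1/50·(0.977100))/(1+1/50) = 2417/2500 ≈ 0.966800
step 3 [1.5y] swap r/2=238/9575: DF=(1 − 238/9575·(0.977100+0.966800))/(1+238/9575) = 4643/5000 ≈ 0.928600
step 4 [2y] bond c/2=29/800: DF=(2128013/2000000 − 29/800·(0.977100+0.966800+0.928600))/(1+29/800) = 9263/10000 ≈ 0.926300
step 5 [2.5y] zero: DF = P = 227/250 ≈ 0.908000
step 6 [3y] swap r/2=1239/55829: DF=(1 − 1239/55829·(0.977100+0.966800+0.928600+0.926300+0.908000))/(1+1239/55829) = 8761/10000 ≈ 0.876100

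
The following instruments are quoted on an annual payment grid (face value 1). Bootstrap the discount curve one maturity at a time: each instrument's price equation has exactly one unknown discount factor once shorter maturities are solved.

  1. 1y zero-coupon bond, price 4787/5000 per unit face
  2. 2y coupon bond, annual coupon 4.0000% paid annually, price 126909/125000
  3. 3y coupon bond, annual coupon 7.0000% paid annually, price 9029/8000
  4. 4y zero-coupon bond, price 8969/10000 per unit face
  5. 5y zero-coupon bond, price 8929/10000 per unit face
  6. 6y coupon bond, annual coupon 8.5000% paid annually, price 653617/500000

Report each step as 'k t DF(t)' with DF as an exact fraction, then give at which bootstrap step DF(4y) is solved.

1 1 4787/5000
2 2 4697/5000
3 3 9307/10000
4 4 8969/10000
5 5 8929/10000
6 6 8431/10000
DF(4y) is solved at step 4

step 1 [1y] zero: DF = P = 4787/5000 ≈ 0.957400
step 2 [2y] bond c/1=1/25: DF=(126909/125000 − 1/25·(0.957400))/(1+1/25) = 4697/5000 ≈ 0.939400
step 3 [3y] bond c/1=7/100: DF=(9029/8000 − 7/100·(0.957400+0.939400))/(1+7/100) = 9307/10000 ≈ 0.930700
step 4 [4y] zero: DF = P = 8969/10000 ≈ 0.896900
step 5 [5y] zero: DF = P = 8929/10000 ≈ 0.892900
step 6 [6y] bond c/1=17/200: DF=(653617/500000 − 17/200·(0.957400+0.939400+0.930700+0.896900+0.892900))/(1+17/200) = 8431/10000 ≈ 0.843100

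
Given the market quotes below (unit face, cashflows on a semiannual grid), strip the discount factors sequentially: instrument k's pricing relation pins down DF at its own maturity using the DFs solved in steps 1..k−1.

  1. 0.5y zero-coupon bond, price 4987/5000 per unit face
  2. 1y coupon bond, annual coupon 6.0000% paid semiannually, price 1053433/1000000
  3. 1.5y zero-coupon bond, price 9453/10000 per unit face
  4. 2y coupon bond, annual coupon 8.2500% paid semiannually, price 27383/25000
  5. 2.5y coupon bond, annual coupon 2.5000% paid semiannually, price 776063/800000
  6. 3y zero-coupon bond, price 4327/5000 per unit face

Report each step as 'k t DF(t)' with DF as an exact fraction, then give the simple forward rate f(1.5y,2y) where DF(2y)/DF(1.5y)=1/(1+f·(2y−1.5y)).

step 1 [0.5y] zero: DF = P = 4987/5000 ≈ 0.997400
step 2 [1y] bond c/2=3/100: DF=(1053433/1000000 − 3/100·(0.997400))/(1+3/100) = 9937/10000 ≈ 0.993700
step 3 [1.5y] zero: DF = P = 9453/10000 ≈ 0.945300
step 4 [2y] bond c/2=33/800: DF=(27383/25000 − 33/800·(0.997400+0.993700+0.945300))/(1+33/800) = 2339/2500 ≈ 0.935600
step 5 [2.5y] bond c/2=1/80: DF=(776063/800000 − 1/80·(0.997400+0.993700+0.945300+0.935600))/(1+1/80) = 9103/10000 ≈ 0.910300
step 6 [3y] zero: DF = P = 4327/5000 ≈ 0.865400

1 1/2 4987/5000
2 1 9937/10000
3 3/2 9453/10000
4 2 2339/2500
5 5/2 9103/10000
6 3 4327/5000
f(1.5y,2y) = ((9453/10000)/(2339/2500) − 1)/(1/2) = 97/4678 ≈ 2.0735%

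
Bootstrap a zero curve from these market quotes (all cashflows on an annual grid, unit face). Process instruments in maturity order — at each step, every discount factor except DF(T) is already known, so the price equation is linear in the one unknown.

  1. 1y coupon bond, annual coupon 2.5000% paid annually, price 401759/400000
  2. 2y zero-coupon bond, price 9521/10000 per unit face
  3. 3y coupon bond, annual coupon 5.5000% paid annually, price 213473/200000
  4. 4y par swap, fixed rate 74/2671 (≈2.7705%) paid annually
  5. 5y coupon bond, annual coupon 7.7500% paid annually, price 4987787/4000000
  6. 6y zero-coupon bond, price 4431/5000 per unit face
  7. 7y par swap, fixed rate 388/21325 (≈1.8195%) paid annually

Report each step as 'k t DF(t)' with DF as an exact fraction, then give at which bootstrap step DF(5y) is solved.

step 1 [1y] bond c/1=1/40: DF=(401759/400000 − 1/40·(0))/(1+1/40) = 9799/10000 ≈ 0.979900
step 2 [2y] zero: DF = P = 9521/10000 ≈ 0.952100
step 3 [3y] bond c/1=11/200: DF=(213473/200000 − 11/200·(0.979900+0.952100))/(1+11/200) = 911/1000 ≈ 0.911000
step 4 [4y] swap r/1=74/2671: DF=(1 − 74/2671·(0.979900+0.952100+0.911000))/(1+74/2671) = 2241/2500 ≈ 0.896400
step 5 [5y] bond c/1=31/400: DF=(4987787/4000000 − 31/400·(0.979900+0.952100+0.911000+0.896400))/(1+31/400) = 8883/10000 ≈ 0.888300
step 6 [6y] zero: DF = P = 4431/5000 ≈ 0.886200
step 7 [7y] swap r/1=388/21325: DF=(1 − 388/21325·(0.979900+0.952100+0.911000+0.896400+0.888300+0.886200))/(1+388/21325) = 2209/2500 ≈ 0.883600

1 1 9799/10000
2 2 9521/10000
3 3 911/1000
4 4 2241/2500
5 5 8883/10000
6 6 4431/5000
7 7 2209/2500
DF(5y) is solved at step 5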